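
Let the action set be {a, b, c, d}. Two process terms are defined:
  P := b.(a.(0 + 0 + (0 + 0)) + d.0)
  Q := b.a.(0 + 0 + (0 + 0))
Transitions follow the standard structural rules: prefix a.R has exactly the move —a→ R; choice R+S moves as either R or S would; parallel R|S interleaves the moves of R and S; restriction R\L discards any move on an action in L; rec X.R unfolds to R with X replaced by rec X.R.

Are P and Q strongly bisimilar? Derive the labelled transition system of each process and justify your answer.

Reachable graph of P (4 states):
  s0 = b.(a.(0 + 0 + (0 + 0)) + d.0) → =b=> s1
  s1 = a.(0 + 0 + (0 + 0)) + d.0 → =a=> s2, =d=> s3
  s2 = 0 + 0 + (0 + 0) → ∅
  s3 = 0 → ∅
Reachable graph of Q (3 states):
  t0 = b.a.(0 + 0 + (0 + 0)) → =b=> t1
  t1 = a.(0 + 0 + (0 + 0)) → =a=> t2
  t2 = 0 + 0 + (0 + 0) → ∅
Bisimilarity quotient blocks:
  B0 = {s0}
  B1 = {s1}
  B2 = {s2, s3, t2}
  B3 = {t0}
  B4 = {t1}
s0 ∈ B0, t0 ∈ B3 → different blocks

not bisimilar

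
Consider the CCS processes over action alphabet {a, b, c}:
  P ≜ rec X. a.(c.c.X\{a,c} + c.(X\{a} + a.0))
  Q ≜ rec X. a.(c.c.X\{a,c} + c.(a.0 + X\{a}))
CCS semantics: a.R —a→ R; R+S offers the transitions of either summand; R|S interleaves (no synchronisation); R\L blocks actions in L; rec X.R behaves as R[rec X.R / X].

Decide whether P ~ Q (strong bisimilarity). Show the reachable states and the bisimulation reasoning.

LTS(P): 6 reachable states
  s0 = rec X. a.(c.c.X\{a,c} + c.(X\{a} + a.0)) → ··a··> s1
  s1 = c.c.(rec X. a.(c.c.X\{a,c} + c.(X\{a} + a.0)))\{a,c} + c.((rec X. a.(c.c.X\{a,c} + c.(X\{a} + a.0)))\{a} + a.0) → ··c··> s2, ··c··> s3
  s2 = (rec X. a.(c.c.X\{a,c} + c.(X\{a} + a.0)))\{a} + a.0 → ··a··> s4
  s3 = c.(rec X. a.(c.c.X\{a,c} + c.(X\{a} + a.0)))\{a,c} → ··c··> s5
  s4 = 0 → (no moves)
  s5 = (rec X. a.(c.c.X\{a,c} + c.(X\{a} + a.0)))\{a,c} → (no moves)
LTS(Q): 6 reachable states
  t0 = rec X. a.(c.c.X\{a,c} + c.(a.0 + X\{a})) → ··a··> t1
  t1 = c.c.(rec X. a.(c.c.X\{a,c} + c.(a.0 + X\{a})))\{a,c} + c.(a.0 + (rec X. a.(c.c.X\{a,c} + c.(a.0 + X\{a})))\{a}) → ··c··> t2, ··c··> t3
  t2 = a.0 + (rec X. a.(c.c.X\{a,c} + c.(a.0 + X\{a})))\{a} → ··a··> t4
  t3 = c.(rec X. a.(c.c.X\{a,c} + c.(a.0 + X\{a})))\{a,c} → ··c··> t5
  t4 = 0 → (no moves)
  t5 = (rec X. a.(c.c.X\{a,c} + c.(a.0 + X\{a})))\{a,c} → (no moves)
Partition-refinement fixed point:
  B0 = {s0, t0}
  B1 = {s1, t1}
  B2 = {s2, t2}
  B3 = {s4, s5, t4, t5}
  B4 = {s3, t3}
s0 ∈ B0, t0 ∈ B0 → same block

YES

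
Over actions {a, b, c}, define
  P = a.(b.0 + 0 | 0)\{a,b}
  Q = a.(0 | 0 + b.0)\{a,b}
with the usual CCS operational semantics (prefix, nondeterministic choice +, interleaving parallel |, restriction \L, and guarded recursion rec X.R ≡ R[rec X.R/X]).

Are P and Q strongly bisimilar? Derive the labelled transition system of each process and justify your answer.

P's transition system — 2 states:
  u0 = a.(b.0 + 0 | 0)\{a,b} | =a=> u1
  u1 = (b.0 + 0 | 0)\{a,b} | deadlocked
Q's transition system — 2 states:
  v0 = a.(0 | 0 + b.0)\{a,b} | =a=> v1
  v1 = (0 | 0 + b.0)\{a,b} | deadlocked
Coarsest stable partition (strong bisimilarity classes):
  B0 = {u0, v0}
  B1 = {u1, v1}
u0 ∈ B0, v0 ∈ B0 → same block

P ~ Q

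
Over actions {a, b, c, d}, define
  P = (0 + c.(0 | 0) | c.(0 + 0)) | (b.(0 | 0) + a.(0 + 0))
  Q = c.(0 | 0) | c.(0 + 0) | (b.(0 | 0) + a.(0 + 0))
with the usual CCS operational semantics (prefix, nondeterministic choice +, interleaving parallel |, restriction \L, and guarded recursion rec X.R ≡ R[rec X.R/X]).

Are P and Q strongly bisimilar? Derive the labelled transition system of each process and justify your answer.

P's transition system — 12 states:
  u0 = (0 + c.(0 | 0) | c.(0 + 0)) | (b.(0 | 0) + a.(0 + 0)) has moves =a=> u1, =b=> u2, =c=> u3, =c=> u4
  u1 = (0 + c.(0 | 0) | c.(0 + 0)) | (0 + 0) has moves =c=> u5, =c=> u6
  u2 = (0 + c.(0 | 0) | c.(0 + 0)) | (0 | 0) has moves =c=> u7, =c=> u8
  u3 = 0 | 0 | c.(0 + 0) | (b.(0 | 0) + a.(0 + 0)) has moves =a=> u5, =b=> u7, =c=> u9
  u4 = c.(0 | 0) | (0 + 0) | (b.(0 | 0) + a.(0 + 0)) has moves =a=> u6, =b=> u8, =c=> u9
  u5 = 0 | 0 | c.(0 + 0) | (0 + 0) has moves =c=> u10
  u6 = c.(0 | 0) | (0 + 0) | (0 + 0) has moves =c=> u10
  u7 = 0 | 0 | c.(0 + 0) | (0 | 0) has moves =c=> u11
  u8 = c.(0 | 0) | (0 + 0) | (0 | 0) has moves =c=> u11
  u9 = 0 | 0 | (0 + 0) | (b.(0 | 0) + a.(0 + 0)) has moves =a=> u10, =b=> u11
  u10 = 0 | 0 | (0 + 0) | (0 + 0) has moves ∅
  u11 = 0 | 0 | (0 + 0) | (0 | 0) has moves ∅
Q's transition system — 12 states:
  v0 = c.(0 | 0) | c.(0 + 0) | (b.(0 | 0) + a.(0 + 0)) has moves =a=> v1, =b=> v2, =c=> v3, =c=> v4
  v1 = c.(0 | 0) | c.(0 + 0) | (0 + 0) has moves =c=> v5, =c=> v6
  v2 = c.(0 | 0) | c.(0 + 0) | (0 | 0) has moves =c=> v7, =c=> v8
  v3 = 0 | 0 | c.(0 + 0) | (b.(0 | 0) + a.(0 + 0)) has moves =a=> v5, =b=> v7, =c=> v9
  v4 = c.(0 | 0) | (0 + 0) | (b.(0 | 0) + a.(0 + 0)) has moves =a=> v6, =b=> v8, =c=> v9
  v5 = 0 | 0 | c.(0 + 0) | (0 + 0) has moves =c=> v10
  v6 = c.(0 | 0) | (0 + 0) | (0 + 0) has moves =c=> v10
  v7 = 0 | 0 | c.(0 + 0) | (0 | 0) has moves =c=> v11
  v8 = c.(0 | 0) | (0 + 0) | (0 | 0) has moves =c=> v11
  v9 = 0 | 0 | (0 + 0) | (b.(0 | 0) + a.(0 + 0)) has moves =a=> v10, =b=> v11
  v10 = 0 | 0 | (0 + 0) | (0 + 0) has moves ∅
  v11 = 0 | 0 | (0 + 0) | (0 | 0) has moves ∅
Coarsest stable partition (strong bisimilarity classes):
  B0 = {u0, v0}
  B1 = {u3, u4, v3, v4}
  B2 = {u9, v9}
  B3 = {u10, u11, v10, v11}
  B4 = {u5, u6, u7, u8, v5, v6, v7, v8}
  B5 = {u1, u2, v1, v2}
u0 ∈ B0, v0 ∈ B0 → same block

bisimilar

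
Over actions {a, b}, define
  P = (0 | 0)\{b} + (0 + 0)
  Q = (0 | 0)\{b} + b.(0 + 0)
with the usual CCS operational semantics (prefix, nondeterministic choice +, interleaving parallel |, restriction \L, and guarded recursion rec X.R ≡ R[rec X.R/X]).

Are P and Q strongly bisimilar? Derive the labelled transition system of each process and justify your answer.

Reachable graph of P (1 states):
  s0 = (0 | 0)\{b} + (0 + 0) has moves deadlocked
Reachable graph of Q (2 states):
  t0 = (0 | 0)\{b} + b.(0 + 0) has moves --b--▸ t1
  t1 = 0 + 0 has moves deadlocked
Partition-refinement fixed point:
  B0 = {s0, t1}
  B1 = {t0}
s0 ∈ B0, t0 ∈ B1 → different blocks

not bisimilar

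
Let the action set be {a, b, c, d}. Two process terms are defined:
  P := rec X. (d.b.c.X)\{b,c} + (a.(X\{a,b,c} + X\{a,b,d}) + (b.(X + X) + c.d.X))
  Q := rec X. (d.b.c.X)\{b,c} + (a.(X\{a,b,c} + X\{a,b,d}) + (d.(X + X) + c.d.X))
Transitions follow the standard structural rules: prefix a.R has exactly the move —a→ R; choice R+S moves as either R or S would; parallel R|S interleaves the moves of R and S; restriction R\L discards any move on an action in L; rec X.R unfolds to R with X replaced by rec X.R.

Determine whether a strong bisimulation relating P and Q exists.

LTS(P): 7 reachable states
  m0 = rec X. (d.b.c.X)\{b,c} + (a.(X\{a,b,c} + X\{a,b,d}) + (b.(X + X) + c.d.X)) :: --a--▸ m1, --b--▸ m2, --c--▸ m3, --d--▸ m4
  m1 = (rec X. (d.b.c.X)\{b,c} + (a.(X\{a,b,c} + X\{a,b,d}) + (b.(X + X) + c.d.X)))\{a,b,c} + (rec X. (d.b.c.X)\{b,c} + (a.(X\{a,b,c} + X\{a,b,d}) + (b.(X + X) + c.d.X)))\{a,b,d} :: --c--▸ m5, --d--▸ m6
  m2 = (rec X. (d.b.c.X)\{b,c} + (a.(X\{a,b,c} + X\{a,b,d}) + (b.(X + X) + c.d.X))) + (rec X. (d.b.c.X)\{b,c} + (a.(X\{a,b,c} + X\{a,b,d}) + (b.(X + X) + c.d.X))) :: --a--▸ m1, --b--▸ m2, --c--▸ m3, --d--▸ m4
  m3 = d.(rec X. (d.b.c.X)\{b,c} + (a.(X\{a,b,c} + X\{a,b,d}) + (b.(X + X) + c.d.X))) :: --d--▸ m0
  m4 = (b.c.(rec X. (d.b.c.X)\{b,c} + (a.(X\{a,b,c} + X\{a,b,d}) + (b.(X + X) + c.d.X))))\{b,c} :: deadlocked
  m5 = (d.(rec X. (d.b.c.X)\{b,c} + (a.(X\{a,b,c} + X\{a,b,d}) + (b.(X + X) + c.d.X))))\{a,b,d} :: deadlocked
  m6 = (b.c.(rec X. (d.b.c.X)\{b,c} + (a.(X\{a,b,c} + X\{a,b,d}) + (b.(X + X) + c.d.X))))\{b,c}\{a,b,c} :: deadlocked
LTS(Q): 8 reachable states
  n0 = rec X. (d.b.c.X)\{b,c} + (a.(X\{a,b,c} + X\{a,b,d}) + (d.(X + X) + c.d.X)) :: --a--▸ n1, --c--▸ n2, --d--▸ n3, --d--▸ n4
  n1 = (rec X. (d.b.c.X)\{b,c} + (a.(X\{a,b,c} + X\{a,b,d}) + (d.(X + X) + c.d.X)))\{a,b,c} + (rec X. (d.b.c.X)\{b,c} + (a.(X\{a,b,c} + X\{a,b,d}) + (d.(X + X) + c.d.X)))\{a,b,d} :: --c--▸ n5, --d--▸ n6, --d--▸ n7
  n2 = d.(rec X. (d.b.c.X)\{b,c} + (a.(X\{a,b,c} + X\{a,b,d}) + (d.(X + X) + c.d.X))) :: --d--▸ n0
  n3 = (b.c.(rec X. (d.b.c.X)\{b,c} + (a.(X\{a,b,c} + X\{a,b,d}) + (d.(X + X) + c.d.X))))\{b,c} :: deadlocked
  n4 = (rec X. (d.b.c.X)\{b,c} + (a.(X\{a,b,c} + X\{a,b,d}) + (d.(X + X) + c.d.X))) + (rec X. (d.b.c.X)\{b,c} + (a.(X\{a,b,c} + X\{a,b,d}) + (d.(X + X) + c.d.X))) :: --a--▸ n1, --c--▸ n2, --d--▸ n3, --d--▸ n4
  n5 = (d.(rec X. (d.b.c.X)\{b,c} + (a.(X\{a,b,c} + X\{a,b,d}) + (d.(X + X) + c.d.X))))\{a,b,d} :: deadlocked
  n6 = ((rec X. (d.b.c.X)\{b,c} + (a.(X\{a,b,c} + X\{a,b,d}) + (d.(X + X) + c.d.X))) + (rec X. (d.b.c.X)\{b,c} + (a.(X\{a,b,c} + X\{a,b,d}) + (d.(X + X) + c.d.X))))\{a,b,c} :: --d--▸ n6, --d--▸ n7
  n7 = (b.c.(rec X. (d.b.c.X)\{b,c} + (a.(X\{a,b,c} + X\{a,b,d}) + (d.(X + X) + c.d.X))))\{b,c}\{a,b,c} :: deadlocked
Partition-refinement fixed point:
  B0 = {m0, m2}
  B1 = {m4, m5, m6, n3, n5, n7}
  B2 = {m1}
  B3 = {m3}
  B4 = {n0, n4}
  B5 = {n2}
  B6 = {n1}
  B7 = {n6}
m0 ∈ B0, n0 ∈ B4 → different blocks

not bisimilar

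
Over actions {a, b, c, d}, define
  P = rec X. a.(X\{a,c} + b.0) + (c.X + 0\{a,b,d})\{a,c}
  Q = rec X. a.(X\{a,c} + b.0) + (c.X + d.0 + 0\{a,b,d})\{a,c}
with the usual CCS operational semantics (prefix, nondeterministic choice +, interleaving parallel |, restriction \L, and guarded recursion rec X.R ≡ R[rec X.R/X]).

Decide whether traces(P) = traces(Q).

LTS(P): 3 reachable states
  m0 = rec X. a.(X\{a,c} + b.0) + (c.X + 0\{a,b,d})\{a,c} has moves ··a··> m1
  m1 = (rec X. a.(X\{a,c} + b.0) + (c.X + 0\{a,b,d})\{a,c})\{a,c} + b.0 has moves ··b··> m2
  m2 = 0 has moves ∅
LTS(Q): 5 reachable states
  n0 = rec X. a.(X\{a,c} + b.0) + (c.X + d.0 + 0\{a,b,d})\{a,c} has moves ··a··> n1, ··d··> n2
  n1 = (rec X. a.(X\{a,c} + b.0) + (c.X + d.0 + 0\{a,b,d})\{a,c})\{a,c} + b.0 has moves ··b··> n3, ··d··> n4
  n2 = 0\{a,c} has moves ∅
  n3 = 0 has moves ∅
  n4 = 0\{a,c}\{a,c} has moves ∅
Run σ = ⟨d⟩ on Q: start {n0}
  after d @ step 1: {n2}
  ✓ Q
Run σ = ⟨d⟩ on P: start {m0}
  after d @ step 1: ∅ (P stuck)

traces(P) ≠ traces(Q) — witness ⟨d⟩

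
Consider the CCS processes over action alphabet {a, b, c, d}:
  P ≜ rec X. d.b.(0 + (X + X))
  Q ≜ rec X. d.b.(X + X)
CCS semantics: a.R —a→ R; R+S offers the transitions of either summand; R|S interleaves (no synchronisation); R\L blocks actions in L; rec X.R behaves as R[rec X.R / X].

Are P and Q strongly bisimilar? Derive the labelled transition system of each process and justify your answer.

YES

LTS(P): 3 reachable states
  p0 = rec X. d.b.(0 + (X + X)) :: -d-> p1
  p1 = b.(0 + ((rec X. d.b.(0 + (X + X))) + (rec X. d.b.(0 + (X + X))))) :: -b-> p2
  p2 = 0 + ((rec X. d.b.(0 + (X + X))) + (rec X. d.b.(0 + (X + X)))) :: -d-> p1
LTS(Q): 3 reachable states
  q0 = rec X. d.b.(X + X) :: -d-> q1
  q1 = b.((rec X. d.b.(X + X)) + (rec X. d.b.(X + X))) :: -b-> q2
  q2 = (rec X. d.b.(X + X)) + (rec X. d.b.(X + X)) :: -d-> q1
Bisimilarity quotient blocks:
  B0 = {p0, p2, q0, q2}
  B1 = {p1, q1}
p0 ∈ B0, q0 ∈ B0 → same block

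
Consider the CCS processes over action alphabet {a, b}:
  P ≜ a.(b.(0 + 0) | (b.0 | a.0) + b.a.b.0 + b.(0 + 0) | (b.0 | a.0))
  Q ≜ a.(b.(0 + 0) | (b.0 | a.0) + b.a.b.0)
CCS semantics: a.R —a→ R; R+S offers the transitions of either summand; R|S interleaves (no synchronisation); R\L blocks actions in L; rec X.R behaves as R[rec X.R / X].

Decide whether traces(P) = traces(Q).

LTS(P): 12 reachable states
  s0 = a.(b.(0 + 0) | (b.0 | a.0) + b.a.b.0 + b.(0 + 0) | (b.0 | a.0)) :: =a=> s1
  s1 = b.(0 + 0) | (b.0 | a.0) + b.a.b.0 + b.(0 + 0) | (b.0 | a.0) :: =a=> s2, =b=> s3, =b=> s4, =b=> s5
  s2 = b.(0 + 0) | (b.0 | 0) :: =b=> s6, =b=> s7
  s3 = (0 + 0) | (b.0 | a.0) :: =a=> s6, =b=> s8
  s4 = a.b.0 :: =a=> s9
  s5 = b.(0 + 0) | (0 | a.0) :: =a=> s7, =b=> s8
  s6 = (0 + 0) | (b.0 | 0) :: =b=> s10
  s7 = b.(0 + 0) | (0 | 0) :: =b=> s10
  s8 = (0 + 0) | (0 | a.0) :: =a=> s10
  s9 = b.0 :: =b=> s11
  s10 = (0 + 0) | (0 | 0) :: ·
  s11 = 0 :: ·
LTS(Q): 12 reachable states
  t0 = a.(b.(0 + 0) | (b.0 | a.0) + b.a.b.0) :: =a=> t1
  t1 = b.(0 + 0) | (b.0 | a.0) + b.a.b.0 :: =a=> t2, =b=> t3, =b=> t4, =b=> t5
  t2 = b.(0 + 0) | (b.0 | 0) :: =b=> t6, =b=> t7
  t3 = (0 + 0) | (b.0 | a.0) :: =a=> t6, =b=> t8
  t4 = a.b.0 :: =a=> t9
  t5 = b.(0 + 0) | (0 | a.0) :: =a=> t7, =b=> t8
  t6 = (0 + 0) | (b.0 | 0) :: =b=> t10
  t7 = b.(0 + 0) | (0 | 0) :: =b=> t10
  t8 = (0 + 0) | (0 | a.0) :: =a=> t10
  t9 = b.0 :: =b=> t11
  t10 = (0 + 0) | (0 | 0) :: ·
  t11 = 0 :: ·
Coarsest stable partition (strong bisimilarity classes):
  B0 = {s0, t0}
  B1 = {s1, t1}
  B2 = {s4, t4}
  B3 = {s6, s7, s9, t6, t7, t9}
  B4 = {s10, s11, t10, t11}
  B5 = {s2, t2}
  B6 = {s3, s5, t3, t5}
  B7 = {s8, t8}
s0 ∈ B0, t0 ∈ B0 → same block
Bisimilar ⇒ trace-equivalent.

traces(P) = traces(Q)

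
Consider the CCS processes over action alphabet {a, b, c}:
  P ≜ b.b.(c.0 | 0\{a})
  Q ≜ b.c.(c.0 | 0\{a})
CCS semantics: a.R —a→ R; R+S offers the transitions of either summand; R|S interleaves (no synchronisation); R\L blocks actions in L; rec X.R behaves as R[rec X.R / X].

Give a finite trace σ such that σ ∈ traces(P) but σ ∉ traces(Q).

P's transition system — 4 states:
  m0 = b.b.(c.0 | 0\{a}) | --b--▸ m1
  m1 = b.(c.0 | 0\{a}) | --b--▸ m2
  m2 = c.0 | 0\{a} | --c--▸ m3
  m3 = 0 | 0\{a} | (no moves)
Q's transition system — 4 states:
  n0 = b.c.(c.0 | 0\{a}) | --b--▸ n1
  n1 = c.(c.0 | 0\{a}) | --c--▸ n2
  n2 = c.0 | 0\{a} | --c--▸ n3
  n3 = 0 | 0\{a} | (no moves)
Trace ⟨bb⟩ through P, begin at {m0}:
  after b @ step 1: {m1}
  after b @ step 2: {m2}
  ✓ P
Trace ⟨bb⟩ through Q, begin at {n0}:
  after b @ step 1: {n1}
  after b @ step 2: no successor for Q

bb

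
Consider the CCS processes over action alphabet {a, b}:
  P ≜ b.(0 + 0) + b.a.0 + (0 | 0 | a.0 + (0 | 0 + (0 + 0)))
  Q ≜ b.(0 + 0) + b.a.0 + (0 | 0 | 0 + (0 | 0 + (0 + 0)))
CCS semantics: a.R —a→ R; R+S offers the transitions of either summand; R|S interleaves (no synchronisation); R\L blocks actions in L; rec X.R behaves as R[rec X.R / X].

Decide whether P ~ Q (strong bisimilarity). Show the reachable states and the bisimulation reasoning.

P's transition system — 5 states:
  u0 = b.(0 + 0) + b.a.0 + (0 | 0 | a.0 + (0 | 0 + (0 + 0))) :: —a→ u1, —b→ u2, —b→ u3
  u1 = 0 | 0 | 0 :: ·
  u2 = 0 + 0 :: ·
  u3 = a.0 :: —a→ u4
  u4 = 0 :: ·
Q's transition system — 4 states:
  v0 = b.(0 + 0) + b.a.0 + (0 | 0 | 0 + (0 | 0 + (0 + 0))) :: —b→ v1, —b→ v2
  v1 = 0 + 0 :: ·
  v2 = a.0 :: —a→ v3
  v3 = 0 :: ·
Partition-refinement fixed point:
  B0 = {u0}
  B1 = {u1, u2, u4, v1, v3}
  B2 = {u3, v2}
  B3 = {v0}
u0 ∈ B0, v0 ∈ B3 → different blocks

NO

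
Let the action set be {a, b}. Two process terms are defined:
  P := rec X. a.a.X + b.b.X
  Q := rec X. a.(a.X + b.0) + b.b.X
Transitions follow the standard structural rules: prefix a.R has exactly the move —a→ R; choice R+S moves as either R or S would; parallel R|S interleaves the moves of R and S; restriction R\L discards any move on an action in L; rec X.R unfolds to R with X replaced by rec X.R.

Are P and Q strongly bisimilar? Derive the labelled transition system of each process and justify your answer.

P ≁ Q

LTS(P): 3 reachable states
  s0 = rec X. a.a.X + b.b.X → --a--▸ s1, --b--▸ s2
  s1 = a.(rec X. a.a.X + b.b.X) → --a--▸ s0
  s2 = b.(rec X. a.a.X + b.b.X) → --b--▸ s0
LTS(Q): 4 reachable states
  t0 = rec X. a.(a.X + b.0) + b.b.X → --a--▸ t1, --b--▸ t2
  t1 = a.(rec X. a.(a.X + b.0) + b.b.X) + b.0 → --a--▸ t0, --b--▸ t3
  t2 = b.(rec X. a.(a.X + b.0) + b.b.X) → --b--▸ t0
  t3 = 0 → ·
Bisimilarity quotient blocks:
  B0 = {s0}
  B1 = {s1}
  B2 = {s2}
  B3 = {t0}
  B4 = {t2}
  B5 = {t1}
  B6 = {t3}
s0 ∈ B0, t0 ∈ B3 → different blocks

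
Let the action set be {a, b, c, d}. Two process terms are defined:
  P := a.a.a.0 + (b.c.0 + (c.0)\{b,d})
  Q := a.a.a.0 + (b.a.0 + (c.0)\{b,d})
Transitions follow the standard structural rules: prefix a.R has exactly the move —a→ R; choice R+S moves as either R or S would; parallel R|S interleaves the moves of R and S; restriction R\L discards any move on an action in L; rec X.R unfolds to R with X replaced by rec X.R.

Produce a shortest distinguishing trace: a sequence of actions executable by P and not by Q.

bc

P's transition system — 6 states:
  s0 = a.a.a.0 + (b.c.0 + (c.0)\{b,d}) has moves --a--▸ s1, --b--▸ s2, --c--▸ s3
  s1 = a.a.0 has moves --a--▸ s4
  s2 = c.0 has moves --c--▸ s5
  s3 = 0\{b,d} has moves stopped
  s4 = a.0 has moves --a--▸ s5
  s5 = 0 has moves stopped
Q's transition system — 5 states:
  t0 = a.a.a.0 + (b.a.0 + (c.0)\{b,d}) has moves --a--▸ t1, --b--▸ t2, --c--▸ t3
  t1 = a.a.0 has moves --a--▸ t2
  t2 = a.0 has moves --a--▸ t4
  t3 = 0\{b,d} has moves stopped
  t4 = 0 has moves stopped
Trace ⟨bc⟩ through P, begin at {s0}:
  [1] b ⇒ {s2}
  [2] c ⇒ {s5}
  — P admits the full trace.
Trace ⟨bc⟩ through Q, begin at {t0}:
  [1] b ⇒ {t2}
  [2] c ⇒ ∅  — Q cannot continue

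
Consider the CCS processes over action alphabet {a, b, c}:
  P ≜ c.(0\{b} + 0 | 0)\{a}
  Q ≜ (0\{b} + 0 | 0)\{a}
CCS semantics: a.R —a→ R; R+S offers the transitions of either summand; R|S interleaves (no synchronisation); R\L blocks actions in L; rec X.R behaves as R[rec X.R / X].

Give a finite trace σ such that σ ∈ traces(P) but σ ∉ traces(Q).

P's transition system — 2 states:
  u0 = c.(0\{b} + 0 | 0)\{a} → —c→ u1
  u1 = (0\{b} + 0 | 0)\{a} → (no moves)
Q's transition system — 1 states:
  v0 = (0\{b} + 0 | 0)\{a} → (no moves)
Executing c from P (initial set {u0}):
  after c @ step 1: {u1}
  — P admits the full trace.
Executing c from Q (initial set {v0}):
  after c @ step 1: no successor for Q

c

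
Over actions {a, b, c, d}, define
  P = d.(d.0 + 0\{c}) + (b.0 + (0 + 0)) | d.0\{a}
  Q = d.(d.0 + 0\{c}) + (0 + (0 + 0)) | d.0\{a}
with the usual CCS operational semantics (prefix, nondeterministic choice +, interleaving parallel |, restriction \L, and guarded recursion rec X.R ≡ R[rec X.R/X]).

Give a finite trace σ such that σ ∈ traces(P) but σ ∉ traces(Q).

LTS(P): 6 reachable states
  u0 = d.(d.0 + 0\{c}) + (b.0 + (0 + 0)) | d.0\{a} ⊢ ··b··> u1, ··d··> u2, ··d··> u3
  u1 = 0 | d.0\{a} ⊢ ··d··> u4
  u2 = (b.0 + (0 + 0)) | 0\{a} ⊢ ··b··> u4
  u3 = d.0 + 0\{c} ⊢ ··d··> u5
  u4 = 0 | 0\{a} ⊢ (no moves)
  u5 = 0 ⊢ (no moves)
LTS(Q): 4 reachable states
  v0 = d.(d.0 + 0\{c}) + (0 + (0 + 0)) | d.0\{a} ⊢ ··d··> v1, ··d··> v2
  v1 = (0 + (0 + 0)) | 0\{a} ⊢ (no moves)
  v2 = d.0 + 0\{c} ⊢ ··d··> v3
  v3 = 0 ⊢ (no moves)
Executing b from P (initial set {u0}):
  step 1 (b): {u1}
  — P admits the full trace.
Executing b from Q (initial set {v0}):
  step 1 (b): ∅ (Q stuck)

b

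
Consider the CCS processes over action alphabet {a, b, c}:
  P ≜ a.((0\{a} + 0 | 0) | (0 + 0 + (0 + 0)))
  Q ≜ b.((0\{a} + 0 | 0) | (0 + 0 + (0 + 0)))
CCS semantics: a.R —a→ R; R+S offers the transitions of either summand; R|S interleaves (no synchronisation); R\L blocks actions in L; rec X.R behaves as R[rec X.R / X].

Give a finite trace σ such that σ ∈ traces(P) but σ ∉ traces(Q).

Reachable graph of P (2 states):
  p0 = a.((0\{a} + 0 | 0) | (0 + 0 + (0 + 0))) has moves -a-> p1
  p1 = (0\{a} + 0 | 0) | (0 + 0 + (0 + 0)) has moves (no moves)
Reachable graph of Q (2 states):
  q0 = b.((0\{a} + 0 | 0) | (0 + 0 + (0 + 0))) has moves -b-> q1
  q1 = (0\{a} + 0 | 0) | (0 + 0 + (0 + 0)) has moves (no moves)
Trace ⟨a⟩ through P, begin at {p0}:
  after a @ step 1: {p1}
  — P admits the full trace.
Trace ⟨a⟩ through Q, begin at {q0}:
  after a @ step 1: no successor for Q

a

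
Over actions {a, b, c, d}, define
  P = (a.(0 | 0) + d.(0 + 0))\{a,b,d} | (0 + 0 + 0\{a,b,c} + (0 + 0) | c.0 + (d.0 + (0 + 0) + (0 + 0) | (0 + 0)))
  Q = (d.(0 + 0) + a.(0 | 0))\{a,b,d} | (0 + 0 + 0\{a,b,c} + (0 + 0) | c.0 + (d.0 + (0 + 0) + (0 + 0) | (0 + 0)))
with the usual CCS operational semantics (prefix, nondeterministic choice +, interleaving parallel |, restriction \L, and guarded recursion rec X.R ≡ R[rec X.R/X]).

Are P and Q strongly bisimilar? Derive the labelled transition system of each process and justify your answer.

YES

LTS(P): 3 reachable states
  p0 = (a.(0 | 0) + d.(0 + 0))\{a,b,d} | (0 + 0 + 0\{a,b,c} + (0 + 0) | c.0 + (d.0 + (0 + 0) + (0 + 0) | (0 + 0))) :: =c=> p1, =d=> p2
  p1 = (a.(0 | 0) + d.(0 + 0))\{a,b,d} | ((0 + 0) | 0) :: ∅
  p2 = (a.(0 | 0) + d.(0 + 0))\{a,b,d} | 0 :: ∅
LTS(Q): 3 reachable states
  q0 = (d.(0 + 0) + a.(0 | 0))\{a,b,d} | (0 + 0 + 0\{a,b,c} + (0 + 0) | c.0 + (d.0 + (0 + 0) + (0 + 0) | (0 + 0))) :: =c=> q1, =d=> q2
  q1 = (d.(0 + 0) + a.(0 | 0))\{a,b,d} | ((0 + 0) | 0) :: ∅
  q2 = (d.(0 + 0) + a.(0 | 0))\{a,b,d} | 0 :: ∅
Bisimilarity quotient blocks:
  B0 = {p0, q0}
  B1 = {p1, p2, q1, q2}
p0 ∈ B0, q0 ∈ B0 → same block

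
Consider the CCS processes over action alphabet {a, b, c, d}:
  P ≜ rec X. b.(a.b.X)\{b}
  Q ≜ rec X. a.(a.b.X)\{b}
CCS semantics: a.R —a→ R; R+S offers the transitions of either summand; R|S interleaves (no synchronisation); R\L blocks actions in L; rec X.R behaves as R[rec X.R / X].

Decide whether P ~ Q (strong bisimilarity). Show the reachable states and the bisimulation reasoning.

LTS(P): 3 reachable states
  p0 = rec X. b.(a.b.X)\{b} ⊢ --b--▸ p1
  p1 = (a.b.(rec X. b.(a.b.X)\{b}))\{b} ⊢ --a--▸ p2
  p2 = (b.(rec X. b.(a.b.X)\{b}))\{b} ⊢ deadlocked
LTS(Q): 3 reachable states
  q0 = rec X. a.(a.b.X)\{b} ⊢ --a--▸ q1
  q1 = (a.b.(rec X. a.(a.b.X)\{b}))\{b} ⊢ --a--▸ q2
  q2 = (b.(rec X. a.(a.b.X)\{b}))\{b} ⊢ deadlocked
Coarsest stable partition (strong bisimilarity classes):
  B0 = {p0}
  B1 = {p1, q1}
  B2 = {p2, q2}
  B3 = {q0}
p0 ∈ B0, q0 ∈ B3 → different blocks

not bisimilar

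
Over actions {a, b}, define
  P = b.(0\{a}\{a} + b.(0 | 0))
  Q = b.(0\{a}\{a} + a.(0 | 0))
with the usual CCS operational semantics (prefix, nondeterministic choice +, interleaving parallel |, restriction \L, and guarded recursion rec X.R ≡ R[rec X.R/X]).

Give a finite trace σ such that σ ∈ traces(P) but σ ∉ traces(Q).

Reachable graph of P (3 states):
  p0 = b.(0\{a}\{a} + b.(0 | 0)) has moves -b-> p1
  p1 = 0\{a}\{a} + b.(0 | 0) has moves -b-> p2
  p2 = 0 | 0 has moves ∅
Reachable graph of Q (3 states):
  q0 = b.(0\{a}\{a} + a.(0 | 0)) has moves -b-> q1
  q1 = 0\{a}\{a} + a.(0 | 0) has moves -a-> q2
  q2 = 0 | 0 has moves ∅
Executing bb from P (initial set {p0}):
  [1] b ⇒ {p1}
  [2] b ⇒ {p2}
  — P admits the full trace.
Executing bb from Q (initial set {q0}):
  [1] b ⇒ {q1}
  [2] b ⇒ ∅ (Q stuck)

bb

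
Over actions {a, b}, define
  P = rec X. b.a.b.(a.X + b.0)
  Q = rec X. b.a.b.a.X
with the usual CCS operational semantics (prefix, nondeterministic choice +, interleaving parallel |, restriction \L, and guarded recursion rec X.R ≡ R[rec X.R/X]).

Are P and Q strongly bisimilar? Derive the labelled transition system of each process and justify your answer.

LTS(P): 5 reachable states
  m0 = rec X. b.a.b.(a.X + b.0) ⊢ --b--▸ m1
  m1 = a.b.(a.(rec X. b.a.b.(a.X + b.0)) + b.0) ⊢ --a--▸ m2
  m2 = b.(a.(rec X. b.a.b.(a.X + b.0)) + b.0) ⊢ --b--▸ m3
  m3 = a.(rec X. b.a.b.(a.X + b.0)) + b.0 ⊢ --a--▸ m0, --b--▸ m4
  m4 = 0 ⊢ (no moves)
LTS(Q): 4 reachable states
  n0 = rec X. b.a.b.a.X ⊢ --b--▸ n1
  n1 = a.b.a.(rec X. b.a.b.a.X) ⊢ --a--▸ n2
  n2 = b.a.(rec X. b.a.b.a.X) ⊢ --b--▸ n3
  n3 = a.(rec X. b.a.b.a.X) ⊢ --a--▸ n0
Bisimilarity quotient blocks:
  B0 = {m0}
  B1 = {m1}
  B2 = {m2}
  B3 = {m3}
  B4 = {m4}
  B5 = {n0, n2}
  B6 = {n1, n3}
m0 ∈ B0, n0 ∈ B5 → different blocks

NO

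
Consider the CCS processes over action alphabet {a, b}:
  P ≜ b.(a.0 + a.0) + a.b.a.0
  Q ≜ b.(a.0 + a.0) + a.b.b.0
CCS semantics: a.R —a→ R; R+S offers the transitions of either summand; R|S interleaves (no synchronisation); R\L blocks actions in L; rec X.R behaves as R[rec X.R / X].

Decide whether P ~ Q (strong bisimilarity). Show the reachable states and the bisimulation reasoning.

not bisimilar

P's transition system — 5 states:
  s0 = b.(a.0 + a.0) + a.b.a.0 ⊢ —a→ s1, —b→ s2
  s1 = b.a.0 ⊢ —b→ s3
  s2 = a.0 + a.0 ⊢ —a→ s4
  s3 = a.0 ⊢ —a→ s4
  s4 = 0 ⊢ ∅
Q's transition system — 5 states:
  t0 = b.(a.0 + a.0) + a.b.b.0 ⊢ —a→ t1, —b→ t2
  t1 = b.b.0 ⊢ —b→ t3
  t2 = a.0 + a.0 ⊢ —a→ t4
  t3 = b.0 ⊢ —b→ t4
  t4 = 0 ⊢ ∅
Bisimilarity quotient blocks:
  B0 = {s0}
  B1 = {s2, s3, t2}
  B2 = {s4, t4}
  B3 = {s1}
  B4 = {t0}
  B5 = {t1}
  B6 = {t3}
s0 ∈ B0, t0 ∈ B4 → different blocks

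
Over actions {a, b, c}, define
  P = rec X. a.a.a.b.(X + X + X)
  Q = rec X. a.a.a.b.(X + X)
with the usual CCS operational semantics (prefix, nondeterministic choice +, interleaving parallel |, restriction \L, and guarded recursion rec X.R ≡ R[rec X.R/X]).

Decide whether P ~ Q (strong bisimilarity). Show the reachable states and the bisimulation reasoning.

Reachable graph of P (5 states):
  p0 = rec X. a.a.a.b.(X + X + X) ⊢ ··a··> p1
  p1 = a.a.b.((rec X. a.a.a.b.(X + X + X)) + (rec X. a.a.a.b.(X + X + X)) + (rec X. a.a.a.b.(X + X + X))) ⊢ ··a··> p2
  p2 = a.b.((rec X. a.a.a.b.(X + X + X)) + (rec X. a.a.a.b.(X + X + X)) + (rec X. a.a.a.b.(X + X + X))) ⊢ ··a··> p3
  p3 = b.((rec X. a.a.a.b.(X + X + X)) + (rec X. a.a.a.b.(X + X + X)) + (rec X. a.a.a.b.(X + X + X))) ⊢ ··b··> p4
  p4 = (rec X. a.a.a.b.(X + X + X)) + (rec X. a.a.a.b.(X + X + X)) + (rec X. a.a.a.b.(X + X + X)) ⊢ ··a··> p1
Reachable graph of Q (5 states):
  q0 = rec X. a.a.a.b.(X + X) ⊢ ··a··> q1
  q1 = a.a.b.((rec X. a.a.a.b.(X + X)) + (rec X. a.a.a.b.(X + X))) ⊢ ··a··> q2
  q2 = a.b.((rec X. a.a.a.b.(X + X)) + (rec X. a.a.a.b.(X + X))) ⊢ ··a··> q3
  q3 = b.((rec X. a.a.a.b.(X + X)) + (rec X. a.a.a.b.(X + X))) ⊢ ··b··> q4
  q4 = (rec X. a.a.a.b.(X + X)) + (rec X. a.a.a.b.(X + X)) ⊢ ··a··> q1
Coarsest stable partition (strong bisimilarity classes):
  B0 = {p0, p4, q0, q4}
  B1 = {p1, q1}
  B2 = {p2, q2}
  B3 = {p3, q3}
p0 ∈ B0, q0 ∈ B0 → same block

YES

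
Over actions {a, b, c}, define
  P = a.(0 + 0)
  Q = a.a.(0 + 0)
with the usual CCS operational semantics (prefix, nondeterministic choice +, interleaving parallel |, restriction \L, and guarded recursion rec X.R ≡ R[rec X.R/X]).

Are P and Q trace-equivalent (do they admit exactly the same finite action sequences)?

traces(P) ≠ traces(Q) — witness ⟨aa⟩

Reachable graph of P (2 states):
  m0 = a.(0 + 0) has moves ··a··> m1
  m1 = 0 + 0 has moves (no moves)
Reachable graph of Q (3 states):
  n0 = a.a.(0 + 0) has moves ··a··> n1
  n1 = a.(0 + 0) has moves ··a··> n2
  n2 = 0 + 0 has moves (no moves)
Trace ⟨aa⟩ through Q, begin at {n0}:
  [1] a ⇒ {n1}
  [2] a ⇒ {n2}
  Q completes σ.
Trace ⟨aa⟩ through P, begin at {m0}:
  [1] a ⇒ {m1}
  [2] a ⇒ ∅ (P stuck)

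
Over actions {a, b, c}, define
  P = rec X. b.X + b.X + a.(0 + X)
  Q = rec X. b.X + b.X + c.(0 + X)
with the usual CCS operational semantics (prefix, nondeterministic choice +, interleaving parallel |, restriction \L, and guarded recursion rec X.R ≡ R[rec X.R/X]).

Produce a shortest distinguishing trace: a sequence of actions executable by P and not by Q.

a

P's transition system — 2 states:
  s0 = rec X. b.X + b.X + a.(0 + X) → —a→ s1, —b→ s0
  s1 = 0 + (rec X. b.X + b.X + a.(0 + X)) → —a→ s1, —b→ s0
Q's transition system — 2 states:
  t0 = rec X. b.X + b.X + c.(0 + X) → —b→ t0, —c→ t1
  t1 = 0 + (rec X. b.X + b.X + c.(0 + X)) → —b→ t0, —c→ t1
Executing a from P (initial set {s0}):
  [1] a ⇒ {s1}
  ✓ P
Executing a from Q (initial set {t0}):
  [1] a ⇒ ∅ (Q stuck)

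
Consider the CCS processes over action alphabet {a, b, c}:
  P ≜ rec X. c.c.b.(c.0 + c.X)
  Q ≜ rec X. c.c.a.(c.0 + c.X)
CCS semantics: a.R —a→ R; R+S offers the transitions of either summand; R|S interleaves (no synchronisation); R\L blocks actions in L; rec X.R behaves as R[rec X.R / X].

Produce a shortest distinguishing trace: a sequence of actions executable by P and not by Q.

ccb

P's transition system — 5 states:
  p0 = rec X. c.c.b.(c.0 + c.X) | -c-> p1
  p1 = c.b.(c.0 + c.(rec X. c.c.b.(c.0 + c.X))) | -c-> p2
  p2 = b.(c.0 + c.(rec X. c.c.b.(c.0 + c.X))) | -b-> p3
  p3 = c.0 + c.(rec X. c.c.b.(c.0 + c.X)) | -c-> p0, -c-> p4
  p4 = 0 | ·
Q's transition system — 5 states:
  q0 = rec X. c.c.a.(c.0 + c.X) | -c-> q1
  q1 = c.a.(c.0 + c.(rec X. c.c.a.(c.0 + c.X))) | -c-> q2
  q2 = a.(c.0 + c.(rec X. c.c.a.(c.0 + c.X))) | -a-> q3
  q3 = c.0 + c.(rec X. c.c.a.(c.0 + c.X)) | -c-> q0, -c-> q4
  q4 = 0 | ·
Run σ = ⟨ccb⟩ on P: start {p0}
  after c @ step 1: {p1}
  after c @ step 2: {p2}
  after b @ step 3: {p3}
  P completes σ.
Run σ = ⟨ccb⟩ on Q: start {q0}
  after c @ step 1: {q1}
  after c @ step 2: {q2}
  after b @ step 3: ∅ (Q stuck)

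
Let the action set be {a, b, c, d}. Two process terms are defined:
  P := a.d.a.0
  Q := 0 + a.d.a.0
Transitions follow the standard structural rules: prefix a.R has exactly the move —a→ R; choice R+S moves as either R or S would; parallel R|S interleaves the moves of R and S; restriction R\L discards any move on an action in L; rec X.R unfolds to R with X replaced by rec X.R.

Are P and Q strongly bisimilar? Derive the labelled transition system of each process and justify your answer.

P's transition system — 4 states:
  p0 = a.d.a.0 | ··a··> p1
  p1 = d.a.0 | ··d··> p2
  p2 = a.0 | ··a··> p3
  p3 = 0 | ·
Q's transition system — 4 states:
  q0 = 0 + a.d.a.0 | ··a··> q1
  q1 = d.a.0 | ··d··> q2
  q2 = a.0 | ··a··> q3
  q3 = 0 | ·
Partition-refinement fixed point:
  B0 = {p0, q0}
  B1 = {p1, q1}
  B2 = {p2, q2}
  B3 = {p3, q3}
p0 ∈ B0, q0 ∈ B0 → same block

bisimilar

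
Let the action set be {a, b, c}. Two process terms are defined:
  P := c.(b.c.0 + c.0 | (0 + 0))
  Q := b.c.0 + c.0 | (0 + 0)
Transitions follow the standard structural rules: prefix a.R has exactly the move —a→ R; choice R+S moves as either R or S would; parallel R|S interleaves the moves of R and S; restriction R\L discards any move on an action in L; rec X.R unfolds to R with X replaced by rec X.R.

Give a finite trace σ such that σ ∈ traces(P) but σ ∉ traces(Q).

cb

LTS(P): 5 reachable states
  s0 = c.(b.c.0 + c.0 | (0 + 0)) :: =c=> s1
  s1 = b.c.0 + c.0 | (0 + 0) :: =b=> s2, =c=> s3
  s2 = c.0 :: =c=> s4
  s3 = 0 | (0 + 0) :: (no moves)
  s4 = 0 :: (no moves)
LTS(Q): 4 reachable states
  t0 = b.c.0 + c.0 | (0 + 0) :: =b=> t1, =c=> t2
  t1 = c.0 :: =c=> t3
  t2 = 0 | (0 + 0) :: (no moves)
  t3 = 0 :: (no moves)
Trace ⟨cb⟩ through P, begin at {s0}:
  after c @ step 1: {s1}
  after b @ step 2: {s2}
  P completes σ.
Trace ⟨cb⟩ through Q, begin at {t0}:
  after c @ step 1: {t2}
  after b @ step 2: no successor for Q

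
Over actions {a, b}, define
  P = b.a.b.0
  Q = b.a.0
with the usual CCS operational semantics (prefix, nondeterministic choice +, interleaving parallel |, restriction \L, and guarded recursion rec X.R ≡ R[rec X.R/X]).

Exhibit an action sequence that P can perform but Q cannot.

bab

P's transition system — 4 states:
  s0 = b.a.b.0 ⊢ —b→ s1
  s1 = a.b.0 ⊢ —a→ s2
  s2 = b.0 ⊢ —b→ s3
  s3 = 0 ⊢ ∅
Q's transition system — 3 states:
  t0 = b.a.0 ⊢ —b→ t1
  t1 = a.0 ⊢ —a→ t2
  t2 = 0 ⊢ ∅
Trace ⟨bab⟩ through P, begin at {s0}:
  after b @ step 1: {s1}
  after a @ step 2: {s2}
  after b @ step 3: {s3}
  ✓ P
Trace ⟨bab⟩ through Q, begin at {t0}:
  after b @ step 1: {t1}
  after a @ step 2: {t2}
  after b @ step 3: no successor for Q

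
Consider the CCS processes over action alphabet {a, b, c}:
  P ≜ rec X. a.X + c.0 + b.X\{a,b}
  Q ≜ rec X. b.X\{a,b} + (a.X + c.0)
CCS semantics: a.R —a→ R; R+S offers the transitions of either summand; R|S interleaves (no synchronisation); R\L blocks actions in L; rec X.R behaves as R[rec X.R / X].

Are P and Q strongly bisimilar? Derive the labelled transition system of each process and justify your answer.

Reachable graph of P (4 states):
  s0 = rec X. a.X + c.0 + b.X\{a,b} :: --a--▸ s0, --b--▸ s1, --c--▸ s2
  s1 = (rec X. a.X + c.0 + b.X\{a,b})\{a,b} :: --c--▸ s3
  s2 = 0 :: stopped
  s3 = 0\{a,b} :: stopped
Reachable graph of Q (4 states):
  t0 = rec X. b.X\{a,b} + (a.X + c.0) :: --a--▸ t0, --b--▸ t1, --c--▸ t2
  t1 = (rec X. b.X\{a,b} + (a.X + c.0))\{a,b} :: --c--▸ t3
  t2 = 0 :: stopped
  t3 = 0\{a,b} :: stopped
Partition-refinement fixed point:
  B0 = {s0, t0}
  B1 = {s1, t1}
  B2 = {s2, s3, t2, t3}
s0 ∈ B0, t0 ∈ B0 → same block

P ~ Q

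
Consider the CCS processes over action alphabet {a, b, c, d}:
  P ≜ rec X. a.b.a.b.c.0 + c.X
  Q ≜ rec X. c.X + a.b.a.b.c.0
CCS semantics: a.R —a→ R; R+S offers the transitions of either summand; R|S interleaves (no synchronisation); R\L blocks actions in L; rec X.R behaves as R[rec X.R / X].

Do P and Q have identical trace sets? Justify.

Reachable graph of P (6 states):
  s0 = rec X. a.b.a.b.c.0 + c.X ⊢ -a-> s1, -c-> s0
  s1 = b.a.b.c.0 ⊢ -b-> s2
  s2 = a.b.c.0 ⊢ -a-> s3
  s3 = b.c.0 ⊢ -b-> s4
  s4 = c.0 ⊢ -c-> s5
  s5 = 0 ⊢ stopped
Reachable graph of Q (6 states):
  t0 = rec X. c.X + a.b.a.b.c.0 ⊢ -a-> t1, -c-> t0
  t1 = b.a.b.c.0 ⊢ -b-> t2
  t2 = a.b.c.0 ⊢ -a-> t3
  t3 = b.c.0 ⊢ -b-> t4
  t4 = c.0 ⊢ -c-> t5
  t5 = 0 ⊢ stopped
Coarsest stable partition (strong bisimilarity classes):
  B0 = {s0, t0}
  B1 = {s1, t1}
  B2 = {s2, t2}
  B3 = {s3, t3}
  B4 = {s4, t4}
  B5 = {s5, t5}
s0 ∈ B0, t0 ∈ B0 → same block
Bisimilar ⇒ trace-equivalent.

YES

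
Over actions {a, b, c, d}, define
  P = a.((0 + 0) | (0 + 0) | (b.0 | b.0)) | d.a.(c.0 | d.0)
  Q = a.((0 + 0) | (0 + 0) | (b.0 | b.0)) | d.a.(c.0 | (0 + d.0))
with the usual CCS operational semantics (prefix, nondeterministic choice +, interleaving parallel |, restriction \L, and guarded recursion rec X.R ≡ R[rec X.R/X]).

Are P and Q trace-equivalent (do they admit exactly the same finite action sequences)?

LTS(P): 30 reachable states
  u0 = a.((0 + 0) | (0 + 0) | (b.0 | b.0)) | d.a.(c.0 | d.0) | —a→ u1, —d→ u2
  u1 = (0 + 0) | (0 + 0) | (b.0 | b.0) | d.a.(c.0 | d.0) | —b→ u3, —b→ u4, —d→ u5
  u2 = a.((0 + 0) | (0 + 0) | (b.0 | b.0)) | a.(c.0 | d.0) | —a→ u5, —a→ u6
  u3 = (0 + 0) | (0 + 0) | (0 | b.0) | d.a.(c.0 | d.0) | —b→ u7, —d→ u8
  u4 = (0 + 0) | (0 + 0) | (b.0 | 0) | d.a.(c.0 | d.0) | —b→ u7, —d→ u9
  u5 = (0 + 0) | (0 + 0) | (b.0 | b.0) | a.(c.0 | d.0) | —a→ u10, —b→ u8, —b→ u9
  u6 = a.((0 + 0) | (0 + 0) | (b.0 | b.0)) | (c.0 | d.0) | —a→ u10, —c→ u11, —d→ u12
  u7 = (0 + 0) | (0 + 0) | (0 | 0) | d.a.(c.0 | d.0) | —d→ u13
  u8 = (0 + 0) | (0 + 0) | (0 | b.0) | a.(c.0 | d.0) | —a→ u14, —b→ u13
  u9 = (0 + 0) | (0 + 0) | (b.0 | 0) | a.(c.0 | d.0) | —a→ u15, —b→ u13
  u10 = (0 + 0) | (0 + 0) | (b.0 | b.0) | (c.0 | d.0) | —b→ u14, —b→ u15, —c→ u16, —d→ u17
  u11 = a.((0 + 0) | (0 + 0) | (b.0 | b.0)) | (0 | d.0) | —a→ u16, —d→ u18
  u12 = a.((0 + 0) | (0 + 0) | (b.0 | b.0)) | (c.0 | 0) | —a→ u17, —c→ u18
  u13 = (0 + 0) | (0 + 0) | (0 | 0) | a.(c.0 | d.0) | —a→ u19
  u14 = (0 + 0) | (0 + 0) | (0 | b.0) | (c.0 | d.0) | —b→ u19, —c→ u20, —d→ u21
  u15 = (0 + 0) | (0 + 0) | (b.0 | 0) | (c.0 | d.0) | —b→ u19, —c→ u22, —d→ u23
  u16 = (0 + 0) | (0 + 0) | (b.0 | b.0) | (0 | d.0) | —b→ u20, —b→ u22, —d→ u24
  u17 = (0 + 0) | (0 + 0) | (b.0 | b.0) | (c.0 | 0) | —b→ u21, —b→ u23, —c→ u24
  u18 = a.((0 + 0) | (0 + 0) | (b.0 | b.0)) | (0 | 0) | —a→ u24
  u19 = (0 + 0) | (0 + 0) | (0 | 0) | (c.0 | d.0) | —c→ u25, —d→ u26
  u20 = (0 + 0) | (0 + 0) | (0 | b.0) | (0 | d.0) | —b→ u25, —d→ u27
  u21 = (0 + 0) | (0 + 0) | (0 | b.0) | (c.0 | 0) | —b→ u26, —c→ u27
  u22 = (0 + 0) | (0 + 0) | (b.0 | 0) | (0 | d.0) | —b→ u25, —d→ u28
  u23 = (0 + 0) | (0 + 0) | (b.0 | 0) | (c.0 | 0) | —b→ u26, —c→ u28
  u24 = (0 + 0) | (0 + 0) | (b.0 | b.0) | (0 | 0) | —b→ u27, —b→ u28
  u25 = (0 + 0) | (0 + 0) | (0 | 0) | (0 | d.0) | —d→ u29
  u26 = (0 + 0) | (0 + 0) | (0 | 0) | (c.0 | 0) | —c→ u29
  u27 = (0 + 0) | (0 + 0) | (0 | b.0) | (0 | 0) | —b→ u29
  u28 = (0 + 0) | (0 + 0) | (b.0 | 0) | (0 | 0) | —b→ u29
  u29 = (0 + 0) | (0 + 0) | (0 | 0) | (0 | 0) | stopped
LTS(Q): 30 reachable states
  v0 = a.((0 + 0) | (0 + 0) | (b.0 | b.0)) | d.a.(c.0 | (0 + d.0)) | —a→ v1, —d→ v2
  v1 = (0 + 0) | (0 + 0) | (b.0 | b.0) | d.a.(c.0 | (0 + d.0)) | —b→ v3, —b→ v4, —d→ v5
  v2 = a.((0 + 0) | (0 + 0) | (b.0 | b.0)) | a.(c.0 | (0 + d.0)) | —a→ v5, —a→ v6
  v3 = (0 + 0) | (0 + 0) | (0 | b.0) | d.a.(c.0 | (0 + d.0)) | —b→ v7, —d→ v8
  v4 = (0 + 0) | (0 + 0) | (b.0 | 0) | d.a.(c.0 | (0 + d.0)) | —b→ v7, —d→ v9
  v5 = (0 + 0) | (0 + 0) | (b.0 | b.0) | a.(c.0 | (0 + d.0)) | —a→ v10, —b→ v8, —b→ v9
  v6 = a.((0 + 0) | (0 + 0) | (b.0 | b.0)) | (c.0 | (0 + d.0)) | —a→ v10, —c→ v11, —d→ v12
  v7 = (0 + 0) | (0 + 0) | (0 | 0) | d.a.(c.0 | (0 + d.0)) | —d→ v13
  v8 = (0 + 0) | (0 + 0) | (0 | b.0) | a.(c.0 | (0 + d.0)) | —a→ v14, —b→ v13
  v9 = (0 + 0) | (0 + 0) | (b.0 | 0) | a.(c.0 | (0 + d.0)) | —a→ v15, —b→ v13
  v10 = (0 + 0) | (0 + 0) | (b.0 | b.0) | (c.0 | (0 + d.0)) | —b→ v14, —b→ v15, —c→ v16, —d→ v17
  v11 = a.((0 + 0) | (0 + 0) | (b.0 | b.0)) | (0 | (0 + d.0)) | —a→ v16, —d→ v18
  v12 = a.((0 + 0) | (0 + 0) | (b.0 | b.0)) | (c.0 | 0) | —a→ v17, —c→ v18
  v13 = (0 + 0) | (0 + 0) | (0 | 0) | a.(c.0 | (0 + d.0)) | —a→ v19
  v14 = (0 + 0) | (0 + 0) | (0 | b.0) | (c.0 | (0 + d.0)) | —b→ v19, —c→ v20, —d→ v21
  v15 = (0 + 0) | (0 + 0) | (b.0 | 0) | (c.0 | (0 + d.0)) | —b→ v19, —c→ v22, —d→ v23
  v16 = (0 + 0) | (0 + 0) | (b.0 | b.0) | (0 | (0 + d.0)) | —b→ v20, —b→ v22, —d→ v24
  v17 = (0 + 0) | (0 + 0) | (b.0 | b.0) | (c.0 | 0) | —b→ v21, —b→ v23, —c→ v24
  v18 = a.((0 + 0) | (0 + 0) | (b.0 | b.0)) | (0 | 0) | —a→ v24
  v19 = (0 + 0) | (0 + 0) | (0 | 0) | (c.0 | (0 + d.0)) | —c→ v25, —d→ v26
  v20 = (0 + 0) | (0 + 0) | (0 | b.0) | (0 | (0 + d.0)) | —b→ v25, —d→ v27
  v21 = (0 + 0) | (0 + 0) | (0 | b.0) | (c.0 | 0) | —b→ v26, —c→ v27
  v22 = (0 + 0) | (0 + 0) | (b.0 | 0) | (0 | (0 + d.0)) | —b→ v25, —d→ v28
  v23 = (0 + 0) | (0 + 0) | (b.0 | 0) | (c.0 | 0) | —b→ v26, —c→ v28
  v24 = (0 + 0) | (0 + 0) | (b.0 | b.0) | (0 | 0) | —b→ v27, —b→ v28
  v25 = (0 + 0) | (0 + 0) | (0 | 0) | (0 | (0 + d.0)) | —d→ v29
  v26 = (0 + 0) | (0 + 0) | (0 | 0) | (c.0 | 0) | —c→ v29
  v27 = (0 + 0) | (0 + 0) | (0 | b.0) | (0 | 0) | —b→ v29
  v28 = (0 + 0) | (0 + 0) | (b.0 | 0) | (0 | 0) | —b→ v29
  v29 = (0 + 0) | (0 + 0) | (0 | 0) | (0 | 0) | stopped
Bisimilarity quotient blocks:
  B0 = {u0, v0}
  B1 = {u2, v2}
  B2 = {u5, v5}
  B3 = {u10, v10}
  B4 = {u14, u15, v14, v15}
  B5 = {u21, u23, v21, v23}
  B6 = {u27, u28, v27, v28}
  B7 = {u29, v29}
  B8 = {u26, v26}
  B9 = {u19, v19}
  B10 = {u25, v25}
  B11 = {u20, u22, v20, v22}
  B12 = {u16, v16}
  B13 = {u24, v24}
  B14 = {u17, v17}
  B15 = {u8, u9, v8, v9}
  B16 = {u13, v13}
  B17 = {u6, v6}
  B18 = {u12, v12}
  B19 = {u18, v18}
  B20 = {u11, v11}
  B21 = {u1, v1}
  B22 = {u3, u4, v3, v4}
  B23 = {u7, v7}
u0 ∈ B0, v0 ∈ B0 → same block
Bisimilar ⇒ trace-equivalent.

traces(P) = traces(Q)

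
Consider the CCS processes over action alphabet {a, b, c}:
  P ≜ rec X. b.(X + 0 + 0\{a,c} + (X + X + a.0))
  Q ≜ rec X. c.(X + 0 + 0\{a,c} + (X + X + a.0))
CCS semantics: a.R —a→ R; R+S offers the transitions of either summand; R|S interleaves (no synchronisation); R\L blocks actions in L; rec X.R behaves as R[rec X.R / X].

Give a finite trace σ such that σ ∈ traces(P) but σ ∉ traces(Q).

b

LTS(P): 3 reachable states
  u0 = rec X. b.(X + 0 + 0\{a,c} + (X + X + a.0)) → =b=> u1
  u1 = (rec X. b.(X + 0 + 0\{a,c} + (X + X + a.0))) + 0 + 0\{a,c} + ((rec X. b.(X + 0 + 0\{a,c} + (X + X + a.0))) + (rec X. b.(X + 0 + 0\{a,c} + (X + X + a.0))) + a.0) → =a=> u2, =b=> u1
  u2 = 0 → ∅
LTS(Q): 3 reachable states
  v0 = rec X. c.(X + 0 + 0\{a,c} + (X + X + a.0)) → =c=> v1
  v1 = (rec X. c.(X + 0 + 0\{a,c} + (X + X + a.0))) + 0 + 0\{a,c} + ((rec X. c.(X + 0 + 0\{a,c} + (X + X + a.0))) + (rec X. c.(X + 0 + 0\{a,c} + (X + X + a.0))) + a.0) → =a=> v2, =c=> v1
  v2 = 0 → ∅
Trace ⟨b⟩ through P, begin at {u0}:
  after b @ step 1: {u1}
  ✓ P
Trace ⟨b⟩ through Q, begin at {v0}:
  after b @ step 1: ∅ (Q stuck)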